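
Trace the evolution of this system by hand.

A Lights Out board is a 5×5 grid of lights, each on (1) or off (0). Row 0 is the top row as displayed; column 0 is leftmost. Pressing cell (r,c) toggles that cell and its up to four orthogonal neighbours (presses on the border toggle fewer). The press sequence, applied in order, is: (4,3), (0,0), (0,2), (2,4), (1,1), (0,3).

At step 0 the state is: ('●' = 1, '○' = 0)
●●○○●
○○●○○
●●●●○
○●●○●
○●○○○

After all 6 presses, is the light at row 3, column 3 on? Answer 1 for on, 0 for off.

t=0: ●●○○●
○○●○○
●●●●○
○●●○●
○●○○○
t=1: ●●○○●
○○●○○
●●●●○
○●●●●
○●●●●
t=2: ○○○○●
●○●○○
●●●●○
○●●●●
○●●●●
t=3: ○●●●●
●○○○○
●●●●○
○●●●●
○●●●●
t=4: ○●●●●
●○○○●
●●●○●
○●●●○
○●●●●
t=5: ○○●●●
○●●○●
●○●○●
○●●●○
○●●●●
t=6: ○○○○○
○●●●●
●○●○●
○●●●○
○●●●●

1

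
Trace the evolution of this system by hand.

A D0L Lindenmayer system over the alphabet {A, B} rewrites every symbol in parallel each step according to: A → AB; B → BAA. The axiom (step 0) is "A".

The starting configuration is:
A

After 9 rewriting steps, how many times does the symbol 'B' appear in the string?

0) A
1) AB
2) ABBAA
3) ABBAABAAABAB
4) ABBAABAAABABBAAABABABBAAABBAA
5) ABBAABAAABABBAAABABABBAAABBAABAAABABABBAAABBAAABBAABAAABABABBAABAAABAB
6) ABBAABAAABABBAAABABABBAAABBAABAAABABABBAAABBAAABBAABAAABAB…ABBAABAAABABBAAABABABBAAABBAAABBAABAAABABBAAABABABBAAABBAA  (len 169)
7) ABBAABAAABABBAAABABABBAAABBAABAAABABABBAAABBAAABBAABAAABAB…BAAABABABBAAABBAABAAABABABBAAABBAAABBAABAAABABABBAABAAABAB  (len 408)
8) ABBAABAAABABBAAABABABBAAABBAABAAABABABBAAABBAAABBAABAAABAB…ABBAABAAABABBAAABABABBAAABBAAABBAABAAABABBAAABABABBAAABBAA  (len 985)
9) ABBAABAAABABBAAABABABBAAABBAABAAABABABBAAABBAAABBAABAAABAB…BAAABABABBAAABBAABAAABABABBAAABBAAABBAABAAABABABBAABAAABAB  (len 2378)

985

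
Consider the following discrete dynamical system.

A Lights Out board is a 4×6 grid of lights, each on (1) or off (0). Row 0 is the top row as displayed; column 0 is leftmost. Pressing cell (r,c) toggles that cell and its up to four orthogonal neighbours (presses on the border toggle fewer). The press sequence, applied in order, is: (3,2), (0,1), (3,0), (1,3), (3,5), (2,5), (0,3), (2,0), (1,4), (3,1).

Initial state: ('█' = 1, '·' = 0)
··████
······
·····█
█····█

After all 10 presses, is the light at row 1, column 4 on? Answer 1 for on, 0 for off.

k=0  ··████
······
·····█
█····█
k=1  ··████
······
··█··█
████·█
k=2  ██·███
·█····
··█··█
████·█
k=3  ██·███
·█····
█·█··█
··██·█
k=4  ██··██
·████·
█·██·█
··██·█
k=5  ██··██
·████·
█·██··
··███·
k=6  ██··██
·█████
█·████
··████
k=7  ████·█
·██·██
█·████
··████
k=8  ████·█
███·██
·█████
█·████
k=9  ██████
████··
·███·█
█·████
k=10  ██████
████··
··██·█
·█·███

0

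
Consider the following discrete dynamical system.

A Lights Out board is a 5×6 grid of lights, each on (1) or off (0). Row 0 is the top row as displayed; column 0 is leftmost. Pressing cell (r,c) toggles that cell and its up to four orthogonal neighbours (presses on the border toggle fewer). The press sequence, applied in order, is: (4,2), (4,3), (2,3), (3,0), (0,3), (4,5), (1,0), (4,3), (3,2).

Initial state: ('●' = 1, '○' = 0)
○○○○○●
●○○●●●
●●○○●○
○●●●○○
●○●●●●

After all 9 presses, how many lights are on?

gen 0: ○○○○○●
●○○●●●
●●○○●○
○●●●○○
●○●●●●
gen 1: ○○○○○●
●○○●●●
●●○○●○
○●○●○○
●●○○●●
gen 2: ○○○○○●
●○○●●●
●●○○●○
○●○○○○
●●●●○●
gen 3: ○○○○○●
●○○○●●
●●●●○○
○●○●○○
●●●●○●
gen 4: ○○○○○●
●○○○●●
○●●●○○
●○○●○○
○●●●○●
gen 5: ○○●●●●
●○○●●●
○●●●○○
●○○●○○
○●●●○●
gen 6: ○○●●●●
●○○●●●
○●●●○○
●○○●○●
○●●●●○
gen 7: ●○●●●●
○●○●●●
●●●●○○
●○○●○●
○●●●●○
gen 8: ●○●●●●
○●○●●●
●●●●○○
●○○○○●
○●○○○○
gen 9: ●○●●●●
○●○●●●
●●○●○○
●●●●○●
○●●○○○

19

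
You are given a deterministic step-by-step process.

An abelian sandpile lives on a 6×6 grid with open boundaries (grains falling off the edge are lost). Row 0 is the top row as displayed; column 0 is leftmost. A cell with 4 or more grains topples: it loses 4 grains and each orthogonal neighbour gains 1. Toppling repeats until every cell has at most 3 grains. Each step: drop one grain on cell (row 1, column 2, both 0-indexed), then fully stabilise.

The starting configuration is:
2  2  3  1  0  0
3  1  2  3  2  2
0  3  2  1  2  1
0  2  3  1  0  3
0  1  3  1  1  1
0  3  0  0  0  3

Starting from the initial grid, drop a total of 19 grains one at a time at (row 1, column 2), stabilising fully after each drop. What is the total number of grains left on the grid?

62

t=0: 2  2  3  1  0  0
3  1  2  3  2  2
0  3  2  1  2  1
0  2  3  1  0  3
0  1  3  1  1  1
0  3  0  0  0  3
t=1: 2  2  3  1  0  0
3  1  3  3  2  2
0  3  2  1  2  1
0  2  3  1  0  3
0  1  3  1  1  1
0  3  0  0  0  3
t=2: 2  3  0  3  0  0
3  2  2  0  3  2
0  3  3  2  2  1
0  2  3  1  0  3
0  1  3  1  1  1
0  3  0  0  0  3
t=3: 2  3  0  3  0  0
3  2  3  0  3  2
0  3  3  2  2  1
0  2  3  1  0  3
0  1  3  1  1  1
0  3  0  0  0  3
t=4: 0  1  2  3  0  0
1  2  2  1  3  2
2  2  2  3  2  1
1  0  2  2  0  3
0  3  0  2  1  1
0  3  1  0  0  3
t=5: 0  1  2  3  0  0
1  2  3  1  3  2
2  2  2  3  2  1
1  0  2  2  0  3
0  3  0  2  1  1
0  3  1  0  0  3
t=6: 0  1  3  3  0  0
1  3  0  2  3  2
2  2  3  3  2  1
1  0  2  2  0  3
0  3  0  2  1  1
0  3  1  0  0  3
t=7: 0  1  3  3  0  0
1  3  1  2  3  2
2  2  3  3  2  1
1  0  2  2  0  3
0  3  0  2  1  1
0  3  1  0  0  3
t=8: 0  1  3  3  0  0
1  3  2  2  3  2
2  2  3  3  2  1
1  0  2  2  0  3
0  3  0  2  1  1
0  3  1  0  0  3
t=9: 0  1  3  3  0  0
1  3  3  2  3  2
2  2  3  3  2  1
1  0  2  2  0  3
0  3  0  2  1  1
0  3  1  0  0  3
t=10: 0  3  2  1  2  0
2  2  0  3  1  3
3  0  3  2  0  2
1  1  3  3  1  3
0  3  0  2  1  1
0  3  1  0  0  3
t=11: 0  3  2  1  2  0
2  2  1  3  1  3
3  0  3  2  0  2
1  1  3  3  1  3
0  3  0  2  1  1
0  3  1  0  0  3
t=12: 0  3  2  1  2  0
2  2  2  3  1  3
3  0  3  2  0  2
1  1  3  3  1  3
0  3  0  2  1  1
0  3  1  0  0  3
t=13: 0  3  2  1  2  0
2  2  3  3  1  3
3  0  3  2  0  2
1  1  3  3  1  3
0  3  0  2  1  1
0  3  1  0  0  3
t=14: 0  3  3  2  2  0
2  3  2  1  2  3
3  1  2  1  1  2
1  2  1  1  2  3
0  3  1  3  1  1
0  3  1  0  0  3
t=15: 0  3  3  2  2  0
2  3  3  1  2  3
3  1  2  1  1  2
1  2  1  1  2  3
0  3  1  3  1  1
0  3  1  0  0  3
t=16: 1  1  1  3  2  0
3  1  2  2  2  3
3  2  3  1  1  2
1  2  1  1  2  3
0  3  1  3  1  1
0  3  1  0  0  3
t=17: 1  1  1  3  2  0
3  1  3  2  2  3
3  2  3  1  1  2
1  2  1  1  2  3
0  3  1  3  1  1
0  3  1  0  0  3
t=18: 1  1  2  3  2  0
3  2  1  3  2  3
3  3  0  2  1  2
1  2  2  1  2  3
0  3  1  3  1  1
0  3  1  0  0  3
t=19: 1  1  2  3  2  0
3  2  2  3  2  3
3  3  0  2  1  2
1  2  2  1  2  3
0  3  1  3  1  1
0  3  1  0  0  3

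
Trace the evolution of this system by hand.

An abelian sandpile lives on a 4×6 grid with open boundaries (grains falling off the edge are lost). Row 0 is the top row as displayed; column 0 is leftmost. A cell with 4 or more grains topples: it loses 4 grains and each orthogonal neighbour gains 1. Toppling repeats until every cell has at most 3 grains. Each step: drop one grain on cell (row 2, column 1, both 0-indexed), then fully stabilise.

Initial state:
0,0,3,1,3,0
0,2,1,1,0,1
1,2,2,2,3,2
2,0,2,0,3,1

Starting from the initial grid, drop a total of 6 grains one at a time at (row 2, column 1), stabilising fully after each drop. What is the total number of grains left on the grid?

0) 0,0,3,1,3,0
0,2,1,1,0,1
1,2,2,2,3,2
2,0,2,0,3,1
1) 0,0,3,1,3,0
0,2,1,1,0,1
1,3,2,2,3,2
2,0,2,0,3,1
2) 0,0,3,1,3,0
0,3,1,1,0,1
2,0,3,2,3,2
2,1,2,0,3,1
3) 0,0,3,1,3,0
0,3,1,1,0,1
2,1,3,2,3,2
2,1,2,0,3,1
4) 0,0,3,1,3,0
0,3,1,1,0,1
2,2,3,2,3,2
2,1,2,0,3,1
5) 0,0,3,1,3,0
0,3,1,1,0,1
2,3,3,2,3,2
2,1,2,0,3,1
6) 0,1,3,1,3,0
1,0,3,1,0,1
3,2,0,3,3,2
2,2,3,0,3,1

38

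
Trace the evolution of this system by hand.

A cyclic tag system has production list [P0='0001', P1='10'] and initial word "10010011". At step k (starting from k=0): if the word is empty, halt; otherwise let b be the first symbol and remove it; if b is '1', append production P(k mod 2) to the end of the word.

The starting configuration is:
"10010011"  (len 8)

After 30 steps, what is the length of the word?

[0] "10010011"  (len 8)
[1] "00100110001"  (len 11)
[2] "0100110001"  (len 10)
[3] "100110001"  (len 9)
[4] "0011000110"  (len 10)
[5] "011000110"  (len 9)
[6] "11000110"  (len 8)
[7] "10001100001"  (len 11)
[8] "000110000110"  (len 12)
[9] "00110000110"  (len 11)
[10] "0110000110"  (len 10)
[11] "110000110"  (len 9)
[12] "1000011010"  (len 10)
[13] "0000110100001"  (len 13)
[14] "000110100001"  (len 12)
[15] "00110100001"  (len 11)
[16] "0110100001"  (len 10)
[17] "110100001"  (len 9)
[18] "1010000110"  (len 10)
[19] "0100001100001"  (len 13)
[20] "100001100001"  (len 12)
[21] "000011000010001"  (len 15)
[22] "00011000010001"  (len 14)
[23] "0011000010001"  (len 13)
[24] "011000010001"  (len 12)
[25] "11000010001"  (len 11)
[26] "100001000110"  (len 12)
[27] "000010001100001"  (len 15)
[28] "00010001100001"  (len 14)
[29] "0010001100001"  (len 13)
[30] "010001100001"  (len 12)

12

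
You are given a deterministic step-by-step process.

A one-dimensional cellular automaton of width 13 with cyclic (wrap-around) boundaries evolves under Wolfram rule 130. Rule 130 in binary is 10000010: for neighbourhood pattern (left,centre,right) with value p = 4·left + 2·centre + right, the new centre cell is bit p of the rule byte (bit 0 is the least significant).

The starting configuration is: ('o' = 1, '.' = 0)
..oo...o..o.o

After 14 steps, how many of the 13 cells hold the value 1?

step 0: ..oo...o..o.o
step 1: .o....o..o...
step 2: o....o..o....
step 3: ....o..o....o
step 4: ...o..o....o.
step 5: ..o..o....o..
step 6: .o..o....o...
step 7: o..o....o....
step 8: ..o....o....o
step 9: .o....o....o.
step 10: o....o....o..
step 11: ....o....o..o
step 12: ...o....o..o.
step 13: ..o....o..o..
step 14: .o....o..o...

3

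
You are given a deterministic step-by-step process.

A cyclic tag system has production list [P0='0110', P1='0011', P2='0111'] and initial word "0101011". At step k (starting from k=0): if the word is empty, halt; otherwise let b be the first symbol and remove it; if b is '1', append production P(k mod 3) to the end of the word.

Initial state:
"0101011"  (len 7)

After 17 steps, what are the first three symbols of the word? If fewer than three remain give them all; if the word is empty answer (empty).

[0] "0101011"  (len 7)
[1] "101011"  (len 6)
[2] "010110011"  (len 9)
[3] "10110011"  (len 8)
[4] "01100110110"  (len 11)
[5] "1100110110"  (len 10)
[6] "1001101100111"  (len 13)
[7] "0011011001110110"  (len 16)
[8] "011011001110110"  (len 15)
[9] "11011001110110"  (len 14)
[10] "10110011101100110"  (len 17)
[11] "01100111011001100011"  (len 20)
[12] "1100111011001100011"  (len 19)
[13] "1001110110011000110110"  (len 22)
[14] "0011101100110001101100011"  (len 25)
[15] "011101100110001101100011"  (len 24)
[16] "11101100110001101100011"  (len 23)
[17] "11011001100011011000110011"  (len 26)

110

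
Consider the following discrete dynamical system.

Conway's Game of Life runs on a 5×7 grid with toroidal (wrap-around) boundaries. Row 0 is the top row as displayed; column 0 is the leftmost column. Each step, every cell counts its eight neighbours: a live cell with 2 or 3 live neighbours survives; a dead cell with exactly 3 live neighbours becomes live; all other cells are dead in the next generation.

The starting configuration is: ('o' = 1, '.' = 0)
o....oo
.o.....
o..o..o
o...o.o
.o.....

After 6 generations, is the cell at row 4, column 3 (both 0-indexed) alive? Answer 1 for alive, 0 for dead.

t=0: o....oo
.o.....
o..o..o
o...o.o
.o.....
t=1: oo....o
.o...o.
.o...oo
.o...oo
.o.....
t=2: .oo...o
.oo..o.
.oo.o..
.oo..oo
.oo..o.
t=3: ...o.oo
.....o.
....o.o
....ooo
...o.o.
t=4: .....oo
.......
....o.o
...o..o
...o...
t=5: .......
......o
.....o.
...ooo.
....ooo
t=6: ......o
.......
.....oo
...o...
...o..o

1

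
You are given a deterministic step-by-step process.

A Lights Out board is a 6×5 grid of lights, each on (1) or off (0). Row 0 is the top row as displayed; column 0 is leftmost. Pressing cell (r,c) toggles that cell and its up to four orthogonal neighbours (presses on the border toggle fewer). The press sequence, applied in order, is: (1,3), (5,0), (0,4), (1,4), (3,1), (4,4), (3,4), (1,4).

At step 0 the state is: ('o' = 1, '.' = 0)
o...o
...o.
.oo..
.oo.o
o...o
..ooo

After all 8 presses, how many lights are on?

15

gen 0: o...o
...o.
.oo..
.oo.o
o...o
..ooo
gen 1: o..oo
..o.o
.ooo.
.oo.o
o...o
..ooo
gen 2: o..oo
..o.o
.ooo.
.oo.o
....o
ooooo
gen 3: o....
..o..
.ooo.
.oo.o
....o
ooooo
gen 4: o...o
..ooo
.oooo
.oo.o
....o
ooooo
gen 5: o...o
..ooo
..ooo
o...o
.o..o
ooooo
gen 6: o...o
..ooo
..ooo
o....
.o.o.
oooo.
gen 7: o...o
..ooo
..oo.
o..oo
.o.oo
oooo.
gen 8: o....
..o..
..ooo
o..oo
.o.oo
oooo.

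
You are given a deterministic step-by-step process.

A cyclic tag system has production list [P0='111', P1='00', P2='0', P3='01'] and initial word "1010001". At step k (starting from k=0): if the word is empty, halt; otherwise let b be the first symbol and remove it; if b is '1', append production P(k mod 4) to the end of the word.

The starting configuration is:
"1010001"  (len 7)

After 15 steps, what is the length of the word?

[0] "1010001"  (len 7)
[1] "010001111"  (len 9)
[2] "10001111"  (len 8)
[3] "00011110"  (len 8)
[4] "0011110"  (len 7)
[5] "011110"  (len 6)
[6] "11110"  (len 5)
[7] "11100"  (len 5)
[8] "110001"  (len 6)
[9] "10001111"  (len 8)
[10] "000111100"  (len 9)
[11] "00111100"  (len 8)
[12] "0111100"  (len 7)
[13] "111100"  (len 6)
[14] "1110000"  (len 7)
[15] "1100000"  (len 7)

7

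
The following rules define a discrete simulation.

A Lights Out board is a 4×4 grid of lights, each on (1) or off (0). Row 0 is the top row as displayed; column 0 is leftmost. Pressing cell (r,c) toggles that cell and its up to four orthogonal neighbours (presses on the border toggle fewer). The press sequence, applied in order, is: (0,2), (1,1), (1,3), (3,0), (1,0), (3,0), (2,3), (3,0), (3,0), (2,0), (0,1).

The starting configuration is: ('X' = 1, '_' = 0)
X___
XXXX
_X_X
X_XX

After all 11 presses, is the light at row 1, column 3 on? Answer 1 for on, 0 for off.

1

t=0: X___
XXXX
_X_X
X_XX
t=1: XXXX
XX_X
_X_X
X_XX
t=2: X_XX
__XX
___X
X_XX
t=3: X_X_
____
____
X_XX
t=4: X_X_
____
X___
_XXX
t=5: __X_
XX__
____
_XXX
t=6: __X_
XX__
X___
X_XX
t=7: __X_
XX_X
X_XX
X_X_
t=8: __X_
XX_X
__XX
_XX_
t=9: __X_
XX_X
X_XX
X_X_
t=10: __X_
_X_X
_XXX
__X_
t=11: XX__
___X
_XXX
__X_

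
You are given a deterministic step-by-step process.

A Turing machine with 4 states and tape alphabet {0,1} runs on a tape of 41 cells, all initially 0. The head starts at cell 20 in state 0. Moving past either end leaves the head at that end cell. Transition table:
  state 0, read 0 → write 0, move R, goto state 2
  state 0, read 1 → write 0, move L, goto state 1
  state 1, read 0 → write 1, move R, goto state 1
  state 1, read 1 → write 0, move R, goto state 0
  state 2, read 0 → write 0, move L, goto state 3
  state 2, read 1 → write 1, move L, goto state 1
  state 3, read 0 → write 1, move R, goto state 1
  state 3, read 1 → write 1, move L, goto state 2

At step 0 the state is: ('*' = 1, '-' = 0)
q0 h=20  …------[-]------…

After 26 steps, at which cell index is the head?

k=0  q0 h=20  …------[-]------…
k=1  q2 h=21  …------[-]------…
k=2  q3 h=20  …------[-]------…
k=3  q1 h=21  …-----*[-]------…
k=4  q1 h=22  …----**[-]------…
k=5  q1 h=23  …---***[-]------…
k=6  q1 h=24  …--****[-]------…
k=7  q1 h=25  …-*****[-]------…
k=8  q1 h=26  …******[-]------…
k=9  q1 h=27  …******[-]------…
k=10  q1 h=28  …******[-]------…
k=11  q1 h=29  …******[-]------…
k=12  q1 h=30  …******[-]------…
k=13  q1 h=31  …******[-]------…
k=14  q1 h=32  …******[-]------…
k=15  q1 h=33  …******[-]------…
k=16  q1 h=34  …******[-]------|
k=17  q1 h=35  …******[-]-----|
k=18  q1 h=36  …******[-]----|
k=19  q1 h=37  …******[-]---|
k=20  q1 h=38  …******[-]--|
k=21  q1 h=39  …******[-]-|
k=22  q1 h=40  …******[-]|
k=23  q1 h=40  …******[*]|
k=24  q0 h=40  …******[-]|
k=25  q2 h=40  …******[-]|
k=26  q3 h=39  …******[*]-|

39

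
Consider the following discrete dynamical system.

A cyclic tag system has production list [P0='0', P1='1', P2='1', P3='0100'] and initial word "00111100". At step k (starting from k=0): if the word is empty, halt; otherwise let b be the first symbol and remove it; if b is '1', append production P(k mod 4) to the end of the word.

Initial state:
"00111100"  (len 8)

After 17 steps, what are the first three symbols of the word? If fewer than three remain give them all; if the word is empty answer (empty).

10

k=0  "00111100"  (len 8)
k=1  "0111100"  (len 7)
k=2  "111100"  (len 6)
k=3  "111001"  (len 6)
k=4  "110010100"  (len 9)
k=5  "100101000"  (len 9)
k=6  "001010001"  (len 9)
k=7  "01010001"  (len 8)
k=8  "1010001"  (len 7)
k=9  "0100010"  (len 7)
k=10  "100010"  (len 6)
k=11  "000101"  (len 6)
k=12  "00101"  (len 5)
k=13  "0101"  (len 4)
k=14  "101"  (len 3)
k=15  "011"  (len 3)
k=16  "11"  (len 2)
k=17  "10"  (len 2)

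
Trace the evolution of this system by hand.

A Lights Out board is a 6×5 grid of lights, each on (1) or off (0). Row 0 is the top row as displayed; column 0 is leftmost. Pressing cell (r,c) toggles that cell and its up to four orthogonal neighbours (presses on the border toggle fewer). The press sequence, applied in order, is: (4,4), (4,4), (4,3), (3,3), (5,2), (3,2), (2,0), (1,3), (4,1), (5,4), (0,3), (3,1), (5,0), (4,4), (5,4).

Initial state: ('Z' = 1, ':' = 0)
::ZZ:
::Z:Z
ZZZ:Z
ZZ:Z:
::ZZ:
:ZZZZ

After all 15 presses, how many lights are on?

t=0: ::ZZ:
::Z:Z
ZZZ:Z
ZZ:Z:
::ZZ:
:ZZZZ
t=1: ::ZZ:
::Z:Z
ZZZ:Z
ZZ:ZZ
::Z:Z
:ZZZ:
t=2: ::ZZ:
::Z:Z
ZZZ:Z
ZZ:Z:
::ZZ:
:ZZZZ
t=3: ::ZZ:
::Z:Z
ZZZ:Z
ZZ:::
::::Z
:ZZ:Z
t=4: ::ZZ:
::Z:Z
ZZZZZ
ZZZZZ
:::ZZ
:ZZ:Z
t=5: ::ZZ:
::Z:Z
ZZZZZ
ZZZZZ
::ZZZ
:::ZZ
t=6: ::ZZ:
::Z:Z
ZZ:ZZ
Z:::Z
:::ZZ
:::ZZ
t=7: ::ZZ:
Z:Z:Z
:::ZZ
::::Z
:::ZZ
:::ZZ
t=8: ::Z::
Z::Z:
::::Z
::::Z
:::ZZ
:::ZZ
t=9: ::Z::
Z::Z:
::::Z
:Z::Z
ZZZZZ
:Z:ZZ
t=10: ::Z::
Z::Z:
::::Z
:Z::Z
ZZZZ:
:Z:::
t=11: :::ZZ
Z::::
::::Z
:Z::Z
ZZZZ:
:Z:::
t=12: :::ZZ
Z::::
:Z::Z
Z:Z:Z
Z:ZZ:
:Z:::
t=13: :::ZZ
Z::::
:Z::Z
Z:Z:Z
::ZZ:
Z::::
t=14: :::ZZ
Z::::
:Z::Z
Z:Z::
::Z:Z
Z:::Z
t=15: :::ZZ
Z::::
:Z::Z
Z:Z::
::Z::
Z::Z:

10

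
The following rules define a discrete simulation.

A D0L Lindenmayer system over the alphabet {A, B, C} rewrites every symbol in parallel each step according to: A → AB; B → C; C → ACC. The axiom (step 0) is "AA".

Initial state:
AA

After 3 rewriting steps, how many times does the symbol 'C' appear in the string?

step 0: AA
step 1: ABAB
step 2: ABCABC
step 3: ABCACCABCACC

6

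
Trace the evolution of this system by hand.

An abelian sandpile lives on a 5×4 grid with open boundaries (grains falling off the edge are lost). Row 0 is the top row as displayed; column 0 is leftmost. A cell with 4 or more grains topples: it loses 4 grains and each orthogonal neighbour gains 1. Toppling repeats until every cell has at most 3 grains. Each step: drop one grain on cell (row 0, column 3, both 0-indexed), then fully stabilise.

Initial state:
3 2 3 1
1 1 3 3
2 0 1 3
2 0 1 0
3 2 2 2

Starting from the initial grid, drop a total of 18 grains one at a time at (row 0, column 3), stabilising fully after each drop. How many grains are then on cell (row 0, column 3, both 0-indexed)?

3

step 0: 3 2 3 1
1 1 3 3
2 0 1 3
2 0 1 0
3 2 2 2
step 1: 3 2 3 2
1 1 3 3
2 0 1 3
2 0 1 0
3 2 2 2
step 2: 3 2 3 3
1 1 3 3
2 0 1 3
2 0 1 0
3 2 2 2
step 3: 3 3 1 2
1 2 1 2
2 0 3 0
2 0 1 1
3 2 2 2
step 4: 3 3 1 3
1 2 1 2
2 0 3 0
2 0 1 1
3 2 2 2
step 5: 3 3 2 0
1 2 1 3
2 0 3 0
2 0 1 1
3 2 2 2
step 6: 3 3 2 1
1 2 1 3
2 0 3 0
2 0 1 1
3 2 2 2
step 7: 3 3 2 2
1 2 1 3
2 0 3 0
2 0 1 1
3 2 2 2
step 8: 3 3 2 3
1 2 1 3
2 0 3 0
2 0 1 1
3 2 2 2
step 9: 3 3 3 1
1 2 2 0
2 0 3 1
2 0 1 1
3 2 2 2
step 10: 3 3 3 2
1 2 2 0
2 0 3 1
2 0 1 1
3 2 2 2
step 11: 3 3 3 3
1 2 2 0
2 0 3 1
2 0 1 1
3 2 2 2
step 12: 0 1 1 1
2 3 3 1
2 0 3 1
2 0 1 1
3 2 2 2
step 13: 0 1 1 2
2 3 3 1
2 0 3 1
2 0 1 1
3 2 2 2
step 14: 0 1 1 3
2 3 3 1
2 0 3 1
2 0 1 1
3 2 2 2
step 15: 0 1 2 0
2 3 3 2
2 0 3 1
2 0 1 1
3 2 2 2
step 16: 0 1 2 1
2 3 3 2
2 0 3 1
2 0 1 1
3 2 2 2
step 17: 0 1 2 2
2 3 3 2
2 0 3 1
2 0 1 1
3 2 2 2
step 18: 0 1 2 3
2 3 3 2
2 0 3 1
2 0 1 1
3 2 2 2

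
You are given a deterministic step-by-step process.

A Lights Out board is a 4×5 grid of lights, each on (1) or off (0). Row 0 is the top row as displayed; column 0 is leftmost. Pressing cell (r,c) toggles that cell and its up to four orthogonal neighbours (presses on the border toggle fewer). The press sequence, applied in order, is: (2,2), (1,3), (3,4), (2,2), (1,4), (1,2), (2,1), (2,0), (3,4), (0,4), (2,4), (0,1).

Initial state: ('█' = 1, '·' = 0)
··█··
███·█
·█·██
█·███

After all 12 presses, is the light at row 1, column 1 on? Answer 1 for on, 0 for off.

0

[0] ··█··
███·█
·█·██
█·███
[1] ··█··
██··█
··█·█
█··██
[2] ··██·
████·
··███
█··██
[3] ··██·
████·
··██·
█····
[4] ··██·
██·█·
·█···
█·█··
[5] ··███
██··█
·█··█
█·█··
[6] ···██
█·███
·██·█
█·█··
[7] ···██
█████
█···█
███··
[8] ···██
·████
·█··█
·██··
[9] ···██
·████
·█···
·████
[10] ·····
·███·
·█···
·████
[11] ·····
·████
·█·██
·███·
[12] ███··
··███
·█·██
·███·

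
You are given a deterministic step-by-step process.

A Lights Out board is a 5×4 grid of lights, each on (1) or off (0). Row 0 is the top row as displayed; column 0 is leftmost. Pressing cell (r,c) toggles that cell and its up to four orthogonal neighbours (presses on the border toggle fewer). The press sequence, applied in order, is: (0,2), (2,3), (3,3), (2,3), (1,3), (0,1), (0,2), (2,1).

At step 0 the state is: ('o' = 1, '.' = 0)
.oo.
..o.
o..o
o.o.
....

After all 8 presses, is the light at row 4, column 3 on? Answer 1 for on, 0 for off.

step 0: .oo.
..o.
o..o
o.o.
....
step 1: ...o
....
o..o
o.o.
....
step 2: ...o
...o
o.o.
o.oo
....
step 3: ...o
...o
o.oo
o...
...o
step 4: ...o
....
o...
o..o
...o
step 5: ....
..oo
o..o
o..o
...o
step 6: ooo.
.ooo
o..o
o..o
...o
step 7: o..o
.o.o
o..o
o..o
...o
step 8: o..o
...o
.ooo
oo.o
...o

1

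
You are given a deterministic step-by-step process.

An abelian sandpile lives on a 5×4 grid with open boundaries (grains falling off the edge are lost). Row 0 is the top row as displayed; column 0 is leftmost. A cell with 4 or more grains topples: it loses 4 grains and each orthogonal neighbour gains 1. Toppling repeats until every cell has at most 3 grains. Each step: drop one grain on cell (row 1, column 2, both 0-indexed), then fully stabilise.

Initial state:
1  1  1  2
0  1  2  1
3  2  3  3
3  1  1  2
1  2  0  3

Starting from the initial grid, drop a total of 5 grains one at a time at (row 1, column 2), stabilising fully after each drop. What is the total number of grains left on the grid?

36

0) 1  1  1  2
0  1  2  1
3  2  3  3
3  1  1  2
1  2  0  3
1) 1  1  1  2
0  1  3  1
3  2  3  3
3  1  1  2
1  2  0  3
2) 1  1  2  2
0  2  1  3
3  3  1  0
3  1  2  3
1  2  0  3
3) 1  1  2  2
0  2  2  3
3  3  1  0
3  1  2  3
1  2  0  3
4) 1  1  2  2
0  2  3  3
3  3  1  0
3  1  2  3
1  2  0  3
5) 1  1  3  3
0  3  1  0
3  3  2  1
3  1  2  3
1  2  0  3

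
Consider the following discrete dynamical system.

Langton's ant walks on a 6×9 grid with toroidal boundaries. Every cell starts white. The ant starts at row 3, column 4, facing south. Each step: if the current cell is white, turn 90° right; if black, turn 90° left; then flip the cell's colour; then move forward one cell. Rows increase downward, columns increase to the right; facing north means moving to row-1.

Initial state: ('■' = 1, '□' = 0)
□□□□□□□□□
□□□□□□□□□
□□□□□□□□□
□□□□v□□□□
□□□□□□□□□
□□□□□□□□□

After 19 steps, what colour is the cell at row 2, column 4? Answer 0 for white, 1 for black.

0

[0] □□□□□□□□□
□□□□□□□□□
□□□□□□□□□
□□□□v□□□□
□□□□□□□□□
□□□□□□□□□
[1] □□□□□□□□□
□□□□□□□□□
□□□□□□□□□
□□□<■□□□□
□□□□□□□□□
□□□□□□□□□
[2] □□□□□□□□□
□□□□□□□□□
□□□^□□□□□
□□□■■□□□□
□□□□□□□□□
□□□□□□□□□
[3] □□□□□□□□□
□□□□□□□□□
□□□■>□□□□
□□□■■□□□□
□□□□□□□□□
□□□□□□□□□
[4] □□□□□□□□□
□□□□□□□□□
□□□■■□□□□
□□□■v□□□□
□□□□□□□□□
□□□□□□□□□
[5] □□□□□□□□□
□□□□□□□□□
□□□■■□□□□
□□□■□>□□□
□□□□□□□□□
□□□□□□□□□
[6] □□□□□□□□□
□□□□□□□□□
□□□■■□□□□
□□□■□■□□□
□□□□□v□□□
□□□□□□□□□
[7] □□□□□□□□□
□□□□□□□□□
□□□■■□□□□
□□□■□■□□□
□□□□<■□□□
□□□□□□□□□
[8] □□□□□□□□□
□□□□□□□□□
□□□■■□□□□
□□□■^■□□□
□□□□■■□□□
□□□□□□□□□
[9] □□□□□□□□□
□□□□□□□□□
□□□■■□□□□
□□□■■>□□□
□□□□■■□□□
□□□□□□□□□
[10] □□□□□□□□□
□□□□□□□□□
□□□■■^□□□
□□□■■□□□□
□□□□■■□□□
□□□□□□□□□
[11] □□□□□□□□□
□□□□□□□□□
□□□■■■>□□
□□□■■□□□□
□□□□■■□□□
□□□□□□□□□
[12] □□□□□□□□□
□□□□□□□□□
□□□■■■■□□
□□□■■□v□□
□□□□■■□□□
□□□□□□□□□
[13] □□□□□□□□□
□□□□□□□□□
□□□■■■■□□
□□□■■<■□□
□□□□■■□□□
□□□□□□□□□
[14] □□□□□□□□□
□□□□□□□□□
□□□■■^■□□
□□□■■■■□□
□□□□■■□□□
□□□□□□□□□
[15] □□□□□□□□□
□□□□□□□□□
□□□■<□■□□
□□□■■■■□□
□□□□■■□□□
□□□□□□□□□
[16] □□□□□□□□□
□□□□□□□□□
□□□■□□■□□
□□□■v■■□□
□□□□■■□□□
□□□□□□□□□
[17] □□□□□□□□□
□□□□□□□□□
□□□■□□■□□
□□□■□>■□□
□□□□■■□□□
□□□□□□□□□
[18] □□□□□□□□□
□□□□□□□□□
□□□■□^■□□
□□□■□□■□□
□□□□■■□□□
□□□□□□□□□
[19] □□□□□□□□□
□□□□□□□□□
□□□■□■>□□
□□□■□□■□□
□□□□■■□□□
□□□□□□□□□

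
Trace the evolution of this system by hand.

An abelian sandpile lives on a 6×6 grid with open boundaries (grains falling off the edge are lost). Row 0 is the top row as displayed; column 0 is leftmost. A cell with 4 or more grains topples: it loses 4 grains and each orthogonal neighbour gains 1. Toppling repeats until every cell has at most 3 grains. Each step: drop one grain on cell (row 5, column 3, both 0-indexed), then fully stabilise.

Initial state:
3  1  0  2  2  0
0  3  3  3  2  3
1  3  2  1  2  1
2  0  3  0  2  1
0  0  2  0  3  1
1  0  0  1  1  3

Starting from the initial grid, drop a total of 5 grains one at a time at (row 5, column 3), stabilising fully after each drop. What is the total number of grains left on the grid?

56

k=0  3  1  0  2  2  0
0  3  3  3  2  3
1  3  2  1  2  1
2  0  3  0  2  1
0  0  2  0  3  1
1  0  0  1  1  3
k=1  3  1  0  2  2  0
0  3  3  3  2  3
1  3  2  1  2  1
2  0  3  0  2  1
0  0  2  0  3  1
1  0  0  2  1  3
k=2  3  1  0  2  2  0
0  3  3  3  2  3
1  3  2  1  2  1
2  0  3  0  2  1
0  0  2  0  3  1
1  0  0  3  1  3
k=3  3  1  0  2  2  0
0  3  3  3  2  3
1  3  2  1  2  1
2  0  3  0  2  1
0  0  2  1  3  1
1  0  1  0  2  3
k=4  3  1  0  2  2  0
0  3  3  3  2  3
1  3  2  1  2  1
2  0  3  0  2  1
0  0  2  1  3  1
1  0  1  1  2  3
k=5  3  1  0  2  2  0
0  3  3  3  2  3
1  3  2  1  2  1
2  0  3  0  2  1
0  0  2  1  3  1
1  0  1  2  2  3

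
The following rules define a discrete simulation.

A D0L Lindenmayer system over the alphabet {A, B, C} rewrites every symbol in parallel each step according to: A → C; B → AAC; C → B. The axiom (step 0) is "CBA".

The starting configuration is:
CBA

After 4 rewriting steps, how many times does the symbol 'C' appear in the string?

7

k=0  CBA
k=1  BAACC
k=2  AACCCBB
k=3  CCBBBAACAAC
k=4  BBAACAACAACCCBCCB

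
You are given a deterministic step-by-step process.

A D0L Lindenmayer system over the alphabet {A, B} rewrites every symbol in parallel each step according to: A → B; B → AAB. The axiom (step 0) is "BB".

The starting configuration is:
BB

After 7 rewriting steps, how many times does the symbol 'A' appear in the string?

172

gen 0: BB
gen 1: AABAAB
gen 2: BBAABBBAAB
gen 3: AABAABBBAABAABAABBBAAB
gen 4: BBAABBBAABAABAABBBAABBBAABBBAABAABAABBBAAB
gen 5: AABAABBBAABAABAABBBAABBBAABBBAABAABAABBBAABAABAABBBAABAABAABBBAABBBAABBBAABAABAABBBAAB
gen 6: BBAABBBAABAABAABBBAABBBAABBBAABAABAABBBAABAABAABBBAABAABAA…BAABAABAABBBAABAABAABBBAABAABAABBBAABBBAABBBAABAABAABBBAAB  (len 170)
gen 7: AABAABBBAABAABAABBBAABBBAABBBAABAABAABBBAABAABAABBBAABAABA…BAABAABAABBBAABAABAABBBAABAABAABBBAABBBAABBBAABAABAABBBAAB  (len 342)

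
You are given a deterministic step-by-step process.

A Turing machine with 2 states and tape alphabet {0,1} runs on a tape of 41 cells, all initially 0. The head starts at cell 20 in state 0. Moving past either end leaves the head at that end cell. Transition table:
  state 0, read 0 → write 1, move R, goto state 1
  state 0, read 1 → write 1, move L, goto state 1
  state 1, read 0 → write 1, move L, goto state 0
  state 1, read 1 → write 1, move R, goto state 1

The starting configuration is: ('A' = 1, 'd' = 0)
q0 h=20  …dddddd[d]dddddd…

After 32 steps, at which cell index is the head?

k=0  q0 h=20  …dddddd[d]dddddd…
k=1  q1 h=21  …dddddA[d]dddddd…
k=2  q0 h=20  …dddddd[A]Addddd…
k=3  q1 h=19  …dddddd[d]AAdddd…
k=4  q0 h=18  …dddddd[d]AAAddd…
k=5  q1 h=19  …dddddA[A]AAdddd…
k=6  q1 h=20  …ddddAA[A]Addddd…
k=7  q1 h=21  …dddAAA[A]dddddd…
k=8  q1 h=22  …ddAAAA[d]dddddd…
k=9  q0 h=21  …dddAAA[A]Addddd…
k=10  q1 h=20  …ddddAA[A]AAdddd…
k=11  q1 h=21  …dddAAA[A]Addddd…
k=12  q1 h=22  …ddAAAA[A]dddddd…
k=13  q1 h=23  …dAAAAA[d]dddddd…
k=14  q0 h=22  …ddAAAA[A]Addddd…
k=15  q1 h=21  …dddAAA[A]AAdddd…
k=16  q1 h=22  …ddAAAA[A]Addddd…
k=17  q1 h=23  …dAAAAA[A]dddddd…
k=18  q1 h=24  …AAAAAA[d]dddddd…
k=19  q0 h=23  …dAAAAA[A]Addddd…
k=20  q1 h=22  …ddAAAA[A]AAdddd…
k=21  q1 h=23  …dAAAAA[A]Addddd…
k=22  q1 h=24  …AAAAAA[A]dddddd…
k=23  q1 h=25  …AAAAAA[d]dddddd…
k=24  q0 h=24  …AAAAAA[A]Addddd…
k=25  q1 h=23  …dAAAAA[A]AAdddd…
k=26  q1 h=24  …AAAAAA[A]Addddd…
k=27  q1 h=25  …AAAAAA[A]dddddd…
k=28  q1 h=26  …AAAAAA[d]dddddd…
k=29  q0 h=25  …AAAAAA[A]Addddd…
k=30  q1 h=24  …AAAAAA[A]AAdddd…
k=31  q1 h=25  …AAAAAA[A]Addddd…
k=32  q1 h=26  …AAAAAA[A]dddddd…

26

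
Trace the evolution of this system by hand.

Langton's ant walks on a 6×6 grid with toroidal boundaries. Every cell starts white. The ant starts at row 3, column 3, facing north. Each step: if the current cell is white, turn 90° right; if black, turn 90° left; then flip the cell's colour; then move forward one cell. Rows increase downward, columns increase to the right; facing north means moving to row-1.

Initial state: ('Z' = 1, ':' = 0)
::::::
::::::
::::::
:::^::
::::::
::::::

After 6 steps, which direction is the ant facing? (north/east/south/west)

north

k=0  ::::::
::::::
::::::
:::^::
::::::
::::::
k=1  ::::::
::::::
::::::
:::Z>:
::::::
::::::
k=2  ::::::
::::::
::::::
:::ZZ:
::::v:
::::::
k=3  ::::::
::::::
::::::
:::ZZ:
:::<Z:
::::::
k=4  ::::::
::::::
::::::
:::^Z:
:::ZZ:
::::::
k=5  ::::::
::::::
::::::
::<:Z:
:::ZZ:
::::::
k=6  ::::::
::::::
::^:::
::Z:Z:
:::ZZ:
::::::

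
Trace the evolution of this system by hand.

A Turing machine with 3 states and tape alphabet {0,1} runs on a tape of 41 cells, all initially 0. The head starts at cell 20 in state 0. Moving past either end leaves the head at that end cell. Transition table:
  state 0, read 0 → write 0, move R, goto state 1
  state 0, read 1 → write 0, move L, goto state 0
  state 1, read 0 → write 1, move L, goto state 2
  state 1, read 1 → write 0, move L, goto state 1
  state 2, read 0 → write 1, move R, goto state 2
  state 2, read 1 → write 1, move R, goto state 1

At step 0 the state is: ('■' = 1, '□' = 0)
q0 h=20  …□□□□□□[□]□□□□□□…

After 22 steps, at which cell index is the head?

18

k=0  q0 h=20  …□□□□□□[□]□□□□□□…
k=1  q1 h=21  …□□□□□□[□]□□□□□□…
k=2  q2 h=20  …□□□□□□[□]■□□□□□…
k=3  q2 h=21  …□□□□□■[■]□□□□□□…
k=4  q1 h=22  …□□□□■■[□]□□□□□□…
k=5  q2 h=21  …□□□□□■[■]■□□□□□…
k=6  q1 h=22  …□□□□■■[■]□□□□□□…
k=7  q1 h=21  …□□□□□■[■]□□□□□□…
k=8  q1 h=20  …□□□□□□[■]□□□□□□…
k=9  q1 h=19  …□□□□□□[□]□□□□□□…
k=10  q2 h=18  …□□□□□□[□]■□□□□□…
k=11  q2 h=19  …□□□□□■[■]□□□□□□…
k=12  q1 h=20  …□□□□■■[□]□□□□□□…
k=13  q2 h=19  …□□□□□■[■]■□□□□□…
k=14  q1 h=20  …□□□□■■[■]□□□□□□…
k=15  q1 h=19  …□□□□□■[■]□□□□□□…
k=16  q1 h=18  …□□□□□□[■]□□□□□□…
k=17  q1 h=17  …□□□□□□[□]□□□□□□…
k=18  q2 h=16  …□□□□□□[□]■□□□□□…
k=19  q2 h=17  …□□□□□■[■]□□□□□□…
k=20  q1 h=18  …□□□□■■[□]□□□□□□…
k=21  q2 h=17  …□□□□□■[■]■□□□□□…
k=22  q1 h=18  …□□□□■■[■]□□□□□□…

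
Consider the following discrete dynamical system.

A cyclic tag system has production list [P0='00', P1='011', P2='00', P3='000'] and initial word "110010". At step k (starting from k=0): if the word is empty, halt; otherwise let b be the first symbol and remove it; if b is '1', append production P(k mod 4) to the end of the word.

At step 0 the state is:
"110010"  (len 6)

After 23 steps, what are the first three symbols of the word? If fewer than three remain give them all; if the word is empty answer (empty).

(empty)

[0] "110010"  (len 6)
[1] "1001000"  (len 7)
[2] "001000011"  (len 9)
[3] "01000011"  (len 8)
[4] "1000011"  (len 7)
[5] "00001100"  (len 8)
[6] "0001100"  (len 7)
[7] "001100"  (len 6)
[8] "01100"  (len 5)
[9] "1100"  (len 4)
[10] "100011"  (len 6)
[11] "0001100"  (len 7)
[12] "001100"  (len 6)
[13] "01100"  (len 5)
[14] "1100"  (len 4)
[15] "10000"  (len 5)
[16] "0000000"  (len 7)
[17] "000000"  (len 6)
[18] "00000"  (len 5)
[19] "0000"  (len 4)
[20] "000"  (len 3)
[21] "00"  (len 2)
[22] "0"  (len 1)
[23] (halted — word empty)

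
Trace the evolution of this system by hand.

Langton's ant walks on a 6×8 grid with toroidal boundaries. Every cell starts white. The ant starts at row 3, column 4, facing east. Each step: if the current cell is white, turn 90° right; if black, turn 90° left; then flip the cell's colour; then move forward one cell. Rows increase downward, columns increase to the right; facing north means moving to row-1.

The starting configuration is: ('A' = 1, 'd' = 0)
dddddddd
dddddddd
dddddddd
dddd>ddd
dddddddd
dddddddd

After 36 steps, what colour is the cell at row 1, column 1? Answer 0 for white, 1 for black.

step 0: dddddddd
dddddddd
dddddddd
dddd>ddd
dddddddd
dddddddd
step 1: dddddddd
dddddddd
dddddddd
ddddAddd
ddddvddd
dddddddd
step 2: dddddddd
dddddddd
dddddddd
ddddAddd
ddd<Addd
dddddddd
step 3: dddddddd
dddddddd
dddddddd
ddd^Addd
dddAAddd
dddddddd
step 4: dddddddd
dddddddd
dddddddd
dddA>ddd
dddAAddd
dddddddd
step 5: dddddddd
dddddddd
dddd^ddd
dddAdddd
dddAAddd
dddddddd
step 6: dddddddd
dddddddd
ddddA>dd
dddAdddd
dddAAddd
dddddddd
step 7: dddddddd
dddddddd
ddddAAdd
dddAdvdd
dddAAddd
dddddddd
step 8: dddddddd
dddddddd
ddddAAdd
dddA<Add
dddAAddd
dddddddd
step 9: dddddddd
dddddddd
dddd^Add
dddAAAdd
dddAAddd
dddddddd
step 10: dddddddd
dddddddd
ddd<dAdd
dddAAAdd
dddAAddd
dddddddd
step 11: dddddddd
ddd^dddd
dddAdAdd
dddAAAdd
dddAAddd
dddddddd
step 12: dddddddd
dddA>ddd
dddAdAdd
dddAAAdd
dddAAddd
dddddddd
step 13: dddddddd
dddAAddd
dddAvAdd
dddAAAdd
dddAAddd
dddddddd
step 14: dddddddd
dddAAddd
ddd<AAdd
dddAAAdd
dddAAddd
dddddddd
step 15: dddddddd
dddAAddd
ddddAAdd
dddvAAdd
dddAAddd
dddddddd
step 16: dddddddd
dddAAddd
ddddAAdd
dddd>Add
dddAAddd
dddddddd
step 17: dddddddd
dddAAddd
dddd^Add
dddddAdd
dddAAddd
dddddddd
step 18: dddddddd
dddAAddd
ddd<dAdd
dddddAdd
dddAAddd
dddddddd
step 19: dddddddd
ddd^Addd
dddAdAdd
dddddAdd
dddAAddd
dddddddd
step 20: dddddddd
dd<dAddd
dddAdAdd
dddddAdd
dddAAddd
dddddddd
step 21: dd^ddddd
ddAdAddd
dddAdAdd
dddddAdd
dddAAddd
dddddddd
step 22: ddA>dddd
ddAdAddd
dddAdAdd
dddddAdd
dddAAddd
dddddddd
step 23: ddAAdddd
ddAvAddd
dddAdAdd
dddddAdd
dddAAddd
dddddddd
step 24: ddAAdddd
dd<AAddd
dddAdAdd
dddddAdd
dddAAddd
dddddddd
step 25: ddAAdddd
dddAAddd
ddvAdAdd
dddddAdd
dddAAddd
dddddddd
step 26: ddAAdddd
dddAAddd
d<AAdAdd
dddddAdd
dddAAddd
dddddddd
step 27: ddAAdddd
d^dAAddd
dAAAdAdd
dddddAdd
dddAAddd
dddddddd
step 28: ddAAdddd
dA>AAddd
dAAAdAdd
dddddAdd
dddAAddd
dddddddd
step 29: ddAAdddd
dAAAAddd
dAvAdAdd
dddddAdd
dddAAddd
dddddddd
step 30: ddAAdddd
dAAAAddd
dAd>dAdd
dddddAdd
dddAAddd
dddddddd
step 31: ddAAdddd
dAA^Addd
dAdddAdd
dddddAdd
dddAAddd
dddddddd
step 32: ddAAdddd
dA<dAddd
dAdddAdd
dddddAdd
dddAAddd
dddddddd
step 33: ddAAdddd
dAddAddd
dAvddAdd
dddddAdd
dddAAddd
dddddddd
step 34: ddAAdddd
dAddAddd
d<AddAdd
dddddAdd
dddAAddd
dddddddd
step 35: ddAAdddd
dAddAddd
ddAddAdd
dvdddAdd
dddAAddd
dddddddd
step 36: ddAAdddd
dAddAddd
ddAddAdd
<AdddAdd
dddAAddd
dddddddd

1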